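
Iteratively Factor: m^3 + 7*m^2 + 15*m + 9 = (m + 1)*(m^2 + 6*m + 9) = (m + 1)*(m + 3)*(m + 3)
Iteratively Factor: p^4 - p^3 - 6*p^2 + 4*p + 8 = (p + 1)*(p^3 - 2*p^2 - 4*p + 8) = (p - 2)*(p + 1)*(p^2 - 4) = (p - 2)^2*(p + 1)*(p + 2)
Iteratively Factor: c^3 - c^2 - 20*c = (c - 5)*(c^2 + 4*c) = c*(c - 5)*(c + 4)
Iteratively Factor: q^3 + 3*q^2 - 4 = (q - 1)*(q^2 + 4*q + 4) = (q - 1)*(q + 2)*(q + 2)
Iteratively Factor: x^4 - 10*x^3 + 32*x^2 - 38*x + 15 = (x - 1)*(x^3 - 9*x^2 + 23*x - 15) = (x - 5)*(x - 1)*(x^2 - 4*x + 3) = (x - 5)*(x - 1)^2*(x - 3)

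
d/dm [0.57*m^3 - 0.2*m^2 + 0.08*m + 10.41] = 1.71*m^2 - 0.4*m + 0.08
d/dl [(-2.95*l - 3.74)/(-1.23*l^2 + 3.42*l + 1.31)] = (-3.6285*l^2 - 9.2004*l + 8.9263)/(1.5129*l^4 - 8.4132*l^3 + 8.4738*l^2 + 8.9604*l + 1.7161)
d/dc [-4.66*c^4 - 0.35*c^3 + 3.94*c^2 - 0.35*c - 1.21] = -18.64*c^3 - 1.05*c^2 + 7.88*c - 0.35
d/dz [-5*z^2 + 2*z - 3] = 2 - 10*z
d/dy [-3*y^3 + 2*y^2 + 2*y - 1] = -9*y^2 + 4*y + 2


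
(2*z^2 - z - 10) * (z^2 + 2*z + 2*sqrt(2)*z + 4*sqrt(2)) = 2*z^4 + 3*z^3 + 4*sqrt(2)*z^3 - 12*z^2 + 6*sqrt(2)*z^2 - 24*sqrt(2)*z - 20*z - 40*sqrt(2)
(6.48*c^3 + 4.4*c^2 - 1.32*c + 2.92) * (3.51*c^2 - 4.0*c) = 22.7448*c^5 - 10.476*c^4 - 22.2332*c^3 + 15.5292*c^2 - 11.68*c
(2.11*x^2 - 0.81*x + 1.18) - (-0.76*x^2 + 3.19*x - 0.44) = 2.87*x^2 - 4.0*x + 1.62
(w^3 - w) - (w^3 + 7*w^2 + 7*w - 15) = -7*w^2 - 8*w + 15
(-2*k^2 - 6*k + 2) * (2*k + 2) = -4*k^3 - 16*k^2 - 8*k + 4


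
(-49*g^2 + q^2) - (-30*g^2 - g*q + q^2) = -19*g^2 + g*q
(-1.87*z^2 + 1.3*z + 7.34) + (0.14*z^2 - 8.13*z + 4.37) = -1.73*z^2 - 6.83*z + 11.71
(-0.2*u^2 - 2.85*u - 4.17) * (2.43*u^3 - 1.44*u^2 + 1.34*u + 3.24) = -0.486*u^5 - 6.6375*u^4 - 6.2971*u^3 + 1.5378*u^2 - 14.8218*u - 13.5108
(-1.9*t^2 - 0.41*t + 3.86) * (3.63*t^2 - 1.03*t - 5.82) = -6.897*t^4 + 0.4687*t^3 + 25.4921*t^2 - 1.5896*t - 22.4652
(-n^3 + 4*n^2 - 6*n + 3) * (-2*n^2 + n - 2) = 2*n^5 - 9*n^4 + 18*n^3 - 20*n^2 + 15*n - 6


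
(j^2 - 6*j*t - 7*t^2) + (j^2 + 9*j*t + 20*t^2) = 2*j^2 + 3*j*t + 13*t^2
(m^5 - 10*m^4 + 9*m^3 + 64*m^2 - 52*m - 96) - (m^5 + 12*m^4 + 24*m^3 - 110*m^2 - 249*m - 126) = -22*m^4 - 15*m^3 + 174*m^2 + 197*m + 30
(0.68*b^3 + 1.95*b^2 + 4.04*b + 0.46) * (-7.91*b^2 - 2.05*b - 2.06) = -5.3788*b^5 - 16.8185*b^4 - 37.3547*b^3 - 15.9376*b^2 - 9.2654*b - 0.9476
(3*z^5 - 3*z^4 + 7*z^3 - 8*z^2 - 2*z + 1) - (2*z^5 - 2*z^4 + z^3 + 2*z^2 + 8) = z^5 - z^4 + 6*z^3 - 10*z^2 - 2*z - 7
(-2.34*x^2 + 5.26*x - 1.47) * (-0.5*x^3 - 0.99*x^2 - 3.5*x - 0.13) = 1.17*x^5 - 0.3134*x^4 + 3.7176*x^3 - 16.6505*x^2 + 4.4612*x + 0.1911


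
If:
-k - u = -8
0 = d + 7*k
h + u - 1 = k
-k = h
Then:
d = -49/3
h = -7/3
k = 7/3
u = 17/3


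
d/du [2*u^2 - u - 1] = 4*u - 1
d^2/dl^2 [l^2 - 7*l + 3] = 2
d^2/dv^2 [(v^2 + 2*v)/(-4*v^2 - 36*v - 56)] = 7/(2*(v^3 + 21*v^2 + 147*v + 343))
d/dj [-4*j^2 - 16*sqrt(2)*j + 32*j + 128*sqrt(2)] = -8*j - 16*sqrt(2) + 32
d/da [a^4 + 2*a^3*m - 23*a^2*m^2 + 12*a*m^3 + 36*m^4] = 4*a^3 + 6*a^2*m - 46*a*m^2 + 12*m^3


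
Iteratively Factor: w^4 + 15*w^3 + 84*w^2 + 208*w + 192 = (w + 4)*(w^3 + 11*w^2 + 40*w + 48) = (w + 4)^2*(w^2 + 7*w + 12) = (w + 4)^3*(w + 3)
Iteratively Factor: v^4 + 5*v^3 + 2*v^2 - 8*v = (v + 2)*(v^3 + 3*v^2 - 4*v) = (v - 1)*(v + 2)*(v^2 + 4*v) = v*(v - 1)*(v + 2)*(v + 4)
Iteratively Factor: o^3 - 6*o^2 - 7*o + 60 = (o - 4)*(o^2 - 2*o - 15) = (o - 5)*(o - 4)*(o + 3)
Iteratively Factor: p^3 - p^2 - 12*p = (p + 3)*(p^2 - 4*p) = (p - 4)*(p + 3)*(p)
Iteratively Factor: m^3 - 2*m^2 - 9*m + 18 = (m + 3)*(m^2 - 5*m + 6) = (m - 2)*(m + 3)*(m - 3)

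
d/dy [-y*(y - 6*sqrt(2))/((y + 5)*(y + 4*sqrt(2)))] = (y*(y + 5)*(y - 6*sqrt(2)) + y*(y - 6*sqrt(2))*(y + 4*sqrt(2)) + 2*(-y + 3*sqrt(2))*(y + 5)*(y + 4*sqrt(2)))/((y + 5)^2*(y + 4*sqrt(2))^2)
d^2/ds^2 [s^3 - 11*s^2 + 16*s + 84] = 6*s - 22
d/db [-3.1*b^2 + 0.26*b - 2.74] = 0.26 - 6.2*b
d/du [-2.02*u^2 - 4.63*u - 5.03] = -4.04*u - 4.63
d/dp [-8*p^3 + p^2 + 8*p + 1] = -24*p^2 + 2*p + 8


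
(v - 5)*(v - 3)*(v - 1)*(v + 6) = v^4 - 3*v^3 - 31*v^2 + 123*v - 90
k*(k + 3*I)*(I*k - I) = I*k^3 - 3*k^2 - I*k^2 + 3*k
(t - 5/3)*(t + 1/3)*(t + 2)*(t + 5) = t^4 + 17*t^3/3 + t^2/9 - 155*t/9 - 50/9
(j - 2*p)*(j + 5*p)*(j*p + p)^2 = j^4*p^2 + 3*j^3*p^3 + 2*j^3*p^2 - 10*j^2*p^4 + 6*j^2*p^3 + j^2*p^2 - 20*j*p^4 + 3*j*p^3 - 10*p^4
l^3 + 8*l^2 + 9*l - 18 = (l - 1)*(l + 3)*(l + 6)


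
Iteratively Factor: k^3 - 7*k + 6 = (k - 2)*(k^2 + 2*k - 3) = (k - 2)*(k - 1)*(k + 3)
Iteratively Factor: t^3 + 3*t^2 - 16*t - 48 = (t - 4)*(t^2 + 7*t + 12) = (t - 4)*(t + 3)*(t + 4)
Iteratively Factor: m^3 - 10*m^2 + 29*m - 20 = (m - 5)*(m^2 - 5*m + 4) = (m - 5)*(m - 1)*(m - 4)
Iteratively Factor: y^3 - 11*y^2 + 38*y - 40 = (y - 2)*(y^2 - 9*y + 20) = (y - 5)*(y - 2)*(y - 4)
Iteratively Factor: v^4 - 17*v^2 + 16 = (v + 4)*(v^3 - 4*v^2 - v + 4) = (v - 1)*(v + 4)*(v^2 - 3*v - 4) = (v - 1)*(v + 1)*(v + 4)*(v - 4)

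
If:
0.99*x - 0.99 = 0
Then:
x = 1.00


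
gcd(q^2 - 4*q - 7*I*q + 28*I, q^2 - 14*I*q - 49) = q - 7*I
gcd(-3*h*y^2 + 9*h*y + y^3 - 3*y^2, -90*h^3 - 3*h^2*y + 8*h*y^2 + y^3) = -3*h + y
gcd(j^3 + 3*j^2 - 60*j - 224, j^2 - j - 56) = j^2 - j - 56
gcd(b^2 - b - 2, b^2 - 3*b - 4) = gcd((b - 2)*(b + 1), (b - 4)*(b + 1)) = b + 1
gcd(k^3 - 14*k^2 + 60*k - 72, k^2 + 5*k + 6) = 1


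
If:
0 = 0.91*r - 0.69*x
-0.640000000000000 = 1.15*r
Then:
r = -0.56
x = -0.73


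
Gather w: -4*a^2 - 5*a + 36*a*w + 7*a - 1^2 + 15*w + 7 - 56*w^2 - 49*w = -4*a^2 + 2*a - 56*w^2 + w*(36*a - 34) + 6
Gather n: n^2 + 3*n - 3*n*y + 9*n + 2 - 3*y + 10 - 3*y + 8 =n^2 + n*(12 - 3*y) - 6*y + 20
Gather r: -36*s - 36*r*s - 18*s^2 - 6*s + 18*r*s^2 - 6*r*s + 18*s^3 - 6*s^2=r*(18*s^2 - 42*s) + 18*s^3 - 24*s^2 - 42*s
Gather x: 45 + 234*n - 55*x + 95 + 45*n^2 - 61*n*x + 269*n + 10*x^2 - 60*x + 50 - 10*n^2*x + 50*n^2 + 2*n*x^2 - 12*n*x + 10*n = 95*n^2 + 513*n + x^2*(2*n + 10) + x*(-10*n^2 - 73*n - 115) + 190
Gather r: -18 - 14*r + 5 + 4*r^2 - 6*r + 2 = 4*r^2 - 20*r - 11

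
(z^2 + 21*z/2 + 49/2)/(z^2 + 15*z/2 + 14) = (z + 7)/(z + 4)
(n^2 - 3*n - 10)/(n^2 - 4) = (n - 5)/(n - 2)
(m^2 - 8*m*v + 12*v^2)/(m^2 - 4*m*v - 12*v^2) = (m - 2*v)/(m + 2*v)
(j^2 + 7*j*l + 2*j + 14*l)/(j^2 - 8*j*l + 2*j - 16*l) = (j + 7*l)/(j - 8*l)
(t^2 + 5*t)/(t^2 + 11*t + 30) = t/(t + 6)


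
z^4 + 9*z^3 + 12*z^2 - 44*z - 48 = (z - 2)*(z + 1)*(z + 4)*(z + 6)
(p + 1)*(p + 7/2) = p^2 + 9*p/2 + 7/2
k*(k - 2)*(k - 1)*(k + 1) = k^4 - 2*k^3 - k^2 + 2*k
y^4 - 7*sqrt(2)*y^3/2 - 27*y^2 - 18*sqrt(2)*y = y*(y - 6*sqrt(2))*(y + sqrt(2))*(y + 3*sqrt(2)/2)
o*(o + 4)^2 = o^3 + 8*o^2 + 16*o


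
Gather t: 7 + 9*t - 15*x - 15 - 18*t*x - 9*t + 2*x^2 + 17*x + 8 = -18*t*x + 2*x^2 + 2*x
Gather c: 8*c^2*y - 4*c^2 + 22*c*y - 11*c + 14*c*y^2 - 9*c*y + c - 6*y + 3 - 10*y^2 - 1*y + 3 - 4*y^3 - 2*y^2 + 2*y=c^2*(8*y - 4) + c*(14*y^2 + 13*y - 10) - 4*y^3 - 12*y^2 - 5*y + 6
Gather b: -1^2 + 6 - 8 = -3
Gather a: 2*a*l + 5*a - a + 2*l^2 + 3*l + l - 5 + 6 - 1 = a*(2*l + 4) + 2*l^2 + 4*l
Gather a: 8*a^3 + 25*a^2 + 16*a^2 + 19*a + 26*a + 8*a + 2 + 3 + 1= 8*a^3 + 41*a^2 + 53*a + 6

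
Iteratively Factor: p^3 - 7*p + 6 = (p + 3)*(p^2 - 3*p + 2) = (p - 2)*(p + 3)*(p - 1)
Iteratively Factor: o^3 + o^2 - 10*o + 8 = (o + 4)*(o^2 - 3*o + 2) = (o - 2)*(o + 4)*(o - 1)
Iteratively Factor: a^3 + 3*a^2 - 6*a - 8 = (a - 2)*(a^2 + 5*a + 4) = (a - 2)*(a + 4)*(a + 1)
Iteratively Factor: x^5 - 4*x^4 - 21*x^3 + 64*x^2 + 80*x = (x + 4)*(x^4 - 8*x^3 + 11*x^2 + 20*x) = (x + 1)*(x + 4)*(x^3 - 9*x^2 + 20*x) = (x - 4)*(x + 1)*(x + 4)*(x^2 - 5*x) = (x - 5)*(x - 4)*(x + 1)*(x + 4)*(x)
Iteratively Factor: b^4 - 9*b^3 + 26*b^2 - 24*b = (b - 3)*(b^3 - 6*b^2 + 8*b) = (b - 4)*(b - 3)*(b^2 - 2*b) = b*(b - 4)*(b - 3)*(b - 2)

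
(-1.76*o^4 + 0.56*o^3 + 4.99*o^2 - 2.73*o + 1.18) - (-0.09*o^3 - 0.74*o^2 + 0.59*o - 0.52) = -1.76*o^4 + 0.65*o^3 + 5.73*o^2 - 3.32*o + 1.7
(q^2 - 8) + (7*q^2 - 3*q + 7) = 8*q^2 - 3*q - 1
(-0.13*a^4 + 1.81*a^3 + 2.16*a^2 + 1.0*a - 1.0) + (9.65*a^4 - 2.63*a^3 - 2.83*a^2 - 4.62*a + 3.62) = 9.52*a^4 - 0.82*a^3 - 0.67*a^2 - 3.62*a + 2.62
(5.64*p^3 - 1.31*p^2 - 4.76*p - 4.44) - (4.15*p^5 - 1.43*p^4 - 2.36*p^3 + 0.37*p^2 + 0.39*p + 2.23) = -4.15*p^5 + 1.43*p^4 + 8.0*p^3 - 1.68*p^2 - 5.15*p - 6.67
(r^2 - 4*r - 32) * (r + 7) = r^3 + 3*r^2 - 60*r - 224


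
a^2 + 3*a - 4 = (a - 1)*(a + 4)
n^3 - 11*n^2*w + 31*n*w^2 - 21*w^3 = (n - 7*w)*(n - 3*w)*(n - w)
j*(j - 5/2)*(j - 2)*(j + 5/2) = j^4 - 2*j^3 - 25*j^2/4 + 25*j/2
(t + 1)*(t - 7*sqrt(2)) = t^2 - 7*sqrt(2)*t + t - 7*sqrt(2)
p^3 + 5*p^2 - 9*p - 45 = (p - 3)*(p + 3)*(p + 5)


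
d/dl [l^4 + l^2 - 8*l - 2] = 4*l^3 + 2*l - 8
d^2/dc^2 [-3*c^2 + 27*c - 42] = -6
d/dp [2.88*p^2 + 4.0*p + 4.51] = 5.76*p + 4.0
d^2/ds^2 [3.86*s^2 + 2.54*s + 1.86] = 7.72000000000000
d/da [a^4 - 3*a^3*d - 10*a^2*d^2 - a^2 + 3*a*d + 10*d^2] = 4*a^3 - 9*a^2*d - 20*a*d^2 - 2*a + 3*d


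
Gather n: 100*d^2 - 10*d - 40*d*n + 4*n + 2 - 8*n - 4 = 100*d^2 - 10*d + n*(-40*d - 4) - 2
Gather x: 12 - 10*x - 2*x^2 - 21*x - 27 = -2*x^2 - 31*x - 15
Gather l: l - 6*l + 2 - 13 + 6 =-5*l - 5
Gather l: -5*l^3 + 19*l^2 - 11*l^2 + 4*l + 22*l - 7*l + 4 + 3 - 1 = -5*l^3 + 8*l^2 + 19*l + 6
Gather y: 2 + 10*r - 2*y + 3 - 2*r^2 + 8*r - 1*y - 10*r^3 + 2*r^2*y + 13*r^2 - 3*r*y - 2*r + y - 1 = -10*r^3 + 11*r^2 + 16*r + y*(2*r^2 - 3*r - 2) + 4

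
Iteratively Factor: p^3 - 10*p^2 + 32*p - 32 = (p - 2)*(p^2 - 8*p + 16) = (p - 4)*(p - 2)*(p - 4)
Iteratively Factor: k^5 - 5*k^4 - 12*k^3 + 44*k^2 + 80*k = (k + 2)*(k^4 - 7*k^3 + 2*k^2 + 40*k) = (k - 5)*(k + 2)*(k^3 - 2*k^2 - 8*k) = (k - 5)*(k - 4)*(k + 2)*(k^2 + 2*k) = (k - 5)*(k - 4)*(k + 2)^2*(k)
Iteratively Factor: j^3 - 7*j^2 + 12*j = (j)*(j^2 - 7*j + 12) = j*(j - 4)*(j - 3)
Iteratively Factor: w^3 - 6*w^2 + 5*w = (w - 5)*(w^2 - w) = w*(w - 5)*(w - 1)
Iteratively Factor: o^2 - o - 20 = (o + 4)*(o - 5)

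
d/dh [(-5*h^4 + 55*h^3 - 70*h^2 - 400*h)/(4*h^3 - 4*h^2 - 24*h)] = 5*(-h^2 + 6*h + 1)/(4*(h^2 - 6*h + 9))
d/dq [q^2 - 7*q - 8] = 2*q - 7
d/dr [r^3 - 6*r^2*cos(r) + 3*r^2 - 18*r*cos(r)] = 6*r^2*sin(r) + 3*r^2 + 18*r*sin(r) - 12*r*cos(r) + 6*r - 18*cos(r)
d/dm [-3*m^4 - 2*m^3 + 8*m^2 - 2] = 2*m*(-6*m^2 - 3*m + 8)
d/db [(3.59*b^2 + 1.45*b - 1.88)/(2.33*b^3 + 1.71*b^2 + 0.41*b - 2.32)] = (-8.3647*b^4 - 6.757*b^3 + 12.1336*b^2 - 10.228*b - 2.5932)/(5.4289*b^6 + 7.9686*b^5 + 4.8347*b^4 - 9.409*b^3 - 7.7663*b^2 - 1.9024*b + 5.3824)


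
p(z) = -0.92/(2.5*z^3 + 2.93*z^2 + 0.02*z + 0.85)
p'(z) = -0.92*(-7.5*z^2 - 5.86*z - 0.02)/(2.5*z^3 + 2.93*z^2 + 0.02*z + 0.85)^2 = (6.9*z^2 + 5.3912*z + 0.0184)/(2.5*z^3 + 2.93*z^2 + 0.02*z + 0.85)^2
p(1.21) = -0.10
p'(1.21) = 0.18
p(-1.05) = -0.79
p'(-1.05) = 1.45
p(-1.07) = -0.82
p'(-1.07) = 1.71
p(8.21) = -0.00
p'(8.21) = 0.00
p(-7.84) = 0.00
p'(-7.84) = 0.00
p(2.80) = -0.01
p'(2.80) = 0.01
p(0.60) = -0.37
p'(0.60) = 0.95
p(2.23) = -0.02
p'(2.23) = 0.02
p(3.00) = -0.01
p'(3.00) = 0.01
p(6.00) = -0.00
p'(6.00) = 0.00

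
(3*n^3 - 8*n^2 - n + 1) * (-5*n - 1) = -15*n^4 + 37*n^3 + 13*n^2 - 4*n - 1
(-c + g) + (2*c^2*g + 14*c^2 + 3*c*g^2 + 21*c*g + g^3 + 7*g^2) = 2*c^2*g + 14*c^2 + 3*c*g^2 + 21*c*g - c + g^3 + 7*g^2 + g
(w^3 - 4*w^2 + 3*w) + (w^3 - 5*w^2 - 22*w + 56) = 2*w^3 - 9*w^2 - 19*w + 56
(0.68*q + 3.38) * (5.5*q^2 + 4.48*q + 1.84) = 3.74*q^3 + 21.6364*q^2 + 16.3936*q + 6.2192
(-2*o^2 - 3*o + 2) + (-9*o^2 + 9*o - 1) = -11*o^2 + 6*o + 1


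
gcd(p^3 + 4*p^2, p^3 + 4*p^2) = p^3 + 4*p^2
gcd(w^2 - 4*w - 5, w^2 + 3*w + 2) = w + 1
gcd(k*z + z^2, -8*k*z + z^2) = z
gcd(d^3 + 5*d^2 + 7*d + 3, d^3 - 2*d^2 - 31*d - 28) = d + 1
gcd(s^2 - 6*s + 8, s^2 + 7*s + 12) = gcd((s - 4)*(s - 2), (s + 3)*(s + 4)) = 1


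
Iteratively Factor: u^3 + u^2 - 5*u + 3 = (u + 3)*(u^2 - 2*u + 1) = (u - 1)*(u + 3)*(u - 1)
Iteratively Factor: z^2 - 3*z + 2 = (z - 1)*(z - 2)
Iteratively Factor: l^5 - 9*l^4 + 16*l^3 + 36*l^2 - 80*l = (l)*(l^4 - 9*l^3 + 16*l^2 + 36*l - 80) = l*(l + 2)*(l^3 - 11*l^2 + 38*l - 40) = l*(l - 4)*(l + 2)*(l^2 - 7*l + 10) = l*(l - 5)*(l - 4)*(l + 2)*(l - 2)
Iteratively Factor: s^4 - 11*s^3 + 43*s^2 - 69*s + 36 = (s - 3)*(s^3 - 8*s^2 + 19*s - 12) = (s - 4)*(s - 3)*(s^2 - 4*s + 3) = (s - 4)*(s - 3)^2*(s - 1)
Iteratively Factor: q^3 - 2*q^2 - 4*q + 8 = (q - 2)*(q^2 - 4) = (q - 2)*(q + 2)*(q - 2)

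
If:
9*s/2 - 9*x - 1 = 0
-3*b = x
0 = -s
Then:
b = 1/27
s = 0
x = -1/9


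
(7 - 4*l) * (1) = 7 - 4*l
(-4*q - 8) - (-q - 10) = 2 - 3*q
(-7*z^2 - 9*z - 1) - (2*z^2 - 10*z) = -9*z^2 + z - 1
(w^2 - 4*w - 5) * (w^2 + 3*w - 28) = w^4 - w^3 - 45*w^2 + 97*w + 140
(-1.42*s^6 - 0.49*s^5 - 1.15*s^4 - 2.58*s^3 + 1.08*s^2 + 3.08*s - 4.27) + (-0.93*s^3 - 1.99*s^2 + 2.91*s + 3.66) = -1.42*s^6 - 0.49*s^5 - 1.15*s^4 - 3.51*s^3 - 0.91*s^2 + 5.99*s - 0.609999999999999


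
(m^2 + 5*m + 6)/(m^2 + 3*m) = (m + 2)/m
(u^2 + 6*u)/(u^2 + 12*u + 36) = u/(u + 6)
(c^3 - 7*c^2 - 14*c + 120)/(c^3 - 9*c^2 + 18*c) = (c^2 - c - 20)/(c*(c - 3))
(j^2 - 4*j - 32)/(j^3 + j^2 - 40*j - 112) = (j - 8)/(j^2 - 3*j - 28)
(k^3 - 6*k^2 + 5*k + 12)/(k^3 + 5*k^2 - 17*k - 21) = (k - 4)/(k + 7)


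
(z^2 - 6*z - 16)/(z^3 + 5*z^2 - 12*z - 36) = (z - 8)/(z^2 + 3*z - 18)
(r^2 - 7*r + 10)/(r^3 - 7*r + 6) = (r - 5)/(r^2 + 2*r - 3)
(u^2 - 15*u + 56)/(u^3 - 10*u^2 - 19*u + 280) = 1/(u + 5)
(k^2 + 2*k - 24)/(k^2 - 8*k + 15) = (k^2 + 2*k - 24)/(k^2 - 8*k + 15)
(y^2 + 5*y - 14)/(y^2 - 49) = (y - 2)/(y - 7)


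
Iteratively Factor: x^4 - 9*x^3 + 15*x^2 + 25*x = (x)*(x^3 - 9*x^2 + 15*x + 25) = x*(x - 5)*(x^2 - 4*x - 5) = x*(x - 5)^2*(x + 1)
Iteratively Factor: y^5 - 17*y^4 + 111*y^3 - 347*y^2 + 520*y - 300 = (y - 5)*(y^4 - 12*y^3 + 51*y^2 - 92*y + 60) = (y - 5)*(y - 3)*(y^3 - 9*y^2 + 24*y - 20) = (y - 5)^2*(y - 3)*(y^2 - 4*y + 4) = (y - 5)^2*(y - 3)*(y - 2)*(y - 2)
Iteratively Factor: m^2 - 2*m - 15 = (m - 5)*(m + 3)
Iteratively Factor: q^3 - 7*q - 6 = (q + 2)*(q^2 - 2*q - 3) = (q - 3)*(q + 2)*(q + 1)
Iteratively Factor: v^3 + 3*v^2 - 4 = (v - 1)*(v^2 + 4*v + 4) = (v - 1)*(v + 2)*(v + 2)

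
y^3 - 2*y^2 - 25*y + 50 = (y - 5)*(y - 2)*(y + 5)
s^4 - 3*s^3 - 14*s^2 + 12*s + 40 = (s - 5)*(s - 2)*(s + 2)^2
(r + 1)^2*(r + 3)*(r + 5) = r^4 + 10*r^3 + 32*r^2 + 38*r + 15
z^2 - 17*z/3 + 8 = (z - 3)*(z - 8/3)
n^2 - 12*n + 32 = (n - 8)*(n - 4)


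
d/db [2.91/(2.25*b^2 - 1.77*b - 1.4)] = (5.1507 - 13.095*b)/(-2.25*b^2 + 1.77*b + 1.4)^2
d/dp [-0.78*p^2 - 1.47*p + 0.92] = -1.56*p - 1.47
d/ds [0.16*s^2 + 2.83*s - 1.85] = 0.32*s + 2.83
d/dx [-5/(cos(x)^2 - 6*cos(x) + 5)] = 10*(3 - cos(x))*sin(x)/(cos(x)^2 - 6*cos(x) + 5)^2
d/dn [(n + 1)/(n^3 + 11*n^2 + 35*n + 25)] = -2/(n^3 + 15*n^2 + 75*n + 125)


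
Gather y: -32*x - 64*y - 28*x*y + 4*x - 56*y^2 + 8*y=-28*x - 56*y^2 + y*(-28*x - 56)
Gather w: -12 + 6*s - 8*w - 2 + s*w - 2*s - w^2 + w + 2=4*s - w^2 + w*(s - 7) - 12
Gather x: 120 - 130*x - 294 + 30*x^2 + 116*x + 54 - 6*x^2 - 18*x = 24*x^2 - 32*x - 120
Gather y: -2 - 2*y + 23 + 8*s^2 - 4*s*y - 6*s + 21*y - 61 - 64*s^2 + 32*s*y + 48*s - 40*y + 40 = -56*s^2 + 42*s + y*(28*s - 21)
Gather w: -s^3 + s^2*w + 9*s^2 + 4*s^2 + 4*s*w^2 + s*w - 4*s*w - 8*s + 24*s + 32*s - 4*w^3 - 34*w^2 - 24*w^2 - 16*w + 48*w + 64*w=-s^3 + 13*s^2 + 48*s - 4*w^3 + w^2*(4*s - 58) + w*(s^2 - 3*s + 96)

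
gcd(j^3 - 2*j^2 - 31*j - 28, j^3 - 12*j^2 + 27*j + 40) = j + 1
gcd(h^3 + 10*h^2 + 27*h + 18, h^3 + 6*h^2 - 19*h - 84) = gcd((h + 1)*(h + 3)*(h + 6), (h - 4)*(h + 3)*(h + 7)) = h + 3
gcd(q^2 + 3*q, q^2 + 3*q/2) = q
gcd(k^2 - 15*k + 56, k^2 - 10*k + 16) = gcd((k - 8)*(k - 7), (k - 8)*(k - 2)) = k - 8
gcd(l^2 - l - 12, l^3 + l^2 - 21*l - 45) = l + 3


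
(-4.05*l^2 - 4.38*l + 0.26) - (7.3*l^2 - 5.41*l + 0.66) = -11.35*l^2 + 1.03*l - 0.4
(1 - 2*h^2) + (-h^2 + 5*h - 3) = -3*h^2 + 5*h - 2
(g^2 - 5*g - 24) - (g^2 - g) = -4*g - 24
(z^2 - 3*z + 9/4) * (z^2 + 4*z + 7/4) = z^4 + z^3 - 8*z^2 + 15*z/4 + 63/16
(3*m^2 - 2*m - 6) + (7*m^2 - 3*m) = 10*m^2 - 5*m - 6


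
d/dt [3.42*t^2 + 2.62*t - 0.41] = 6.84*t + 2.62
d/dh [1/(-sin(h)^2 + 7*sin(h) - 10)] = (2*sin(h) - 7)*cos(h)/(sin(h)^2 - 7*sin(h) + 10)^2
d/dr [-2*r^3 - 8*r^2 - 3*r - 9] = -6*r^2 - 16*r - 3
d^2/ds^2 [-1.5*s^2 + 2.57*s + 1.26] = -3.00000000000000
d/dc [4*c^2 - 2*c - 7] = 8*c - 2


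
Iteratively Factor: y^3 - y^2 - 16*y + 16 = (y - 4)*(y^2 + 3*y - 4) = (y - 4)*(y + 4)*(y - 1)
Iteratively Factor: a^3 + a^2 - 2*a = (a)*(a^2 + a - 2) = a*(a + 2)*(a - 1)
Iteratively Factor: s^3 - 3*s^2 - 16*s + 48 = (s + 4)*(s^2 - 7*s + 12) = (s - 4)*(s + 4)*(s - 3)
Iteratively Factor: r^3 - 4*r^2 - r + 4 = (r + 1)*(r^2 - 5*r + 4) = (r - 1)*(r + 1)*(r - 4)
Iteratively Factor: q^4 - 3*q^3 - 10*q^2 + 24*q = (q - 4)*(q^3 + q^2 - 6*q) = (q - 4)*(q - 2)*(q^2 + 3*q) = (q - 4)*(q - 2)*(q + 3)*(q)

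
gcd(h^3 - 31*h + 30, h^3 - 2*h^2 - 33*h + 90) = h^2 + h - 30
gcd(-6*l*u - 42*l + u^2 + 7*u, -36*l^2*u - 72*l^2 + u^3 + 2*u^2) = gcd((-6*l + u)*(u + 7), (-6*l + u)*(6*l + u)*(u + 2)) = -6*l + u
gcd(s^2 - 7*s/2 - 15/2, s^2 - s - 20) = s - 5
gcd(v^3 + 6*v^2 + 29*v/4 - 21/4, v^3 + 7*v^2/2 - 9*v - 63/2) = v^2 + 13*v/2 + 21/2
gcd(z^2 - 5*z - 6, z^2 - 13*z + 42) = z - 6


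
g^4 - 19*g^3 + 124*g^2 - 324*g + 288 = (g - 8)*(g - 6)*(g - 3)*(g - 2)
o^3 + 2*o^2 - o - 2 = (o - 1)*(o + 1)*(o + 2)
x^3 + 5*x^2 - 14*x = x*(x - 2)*(x + 7)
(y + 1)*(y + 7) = y^2 + 8*y + 7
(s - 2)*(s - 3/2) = s^2 - 7*s/2 + 3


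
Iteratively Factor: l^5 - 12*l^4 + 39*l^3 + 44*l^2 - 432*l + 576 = (l + 3)*(l^4 - 15*l^3 + 84*l^2 - 208*l + 192) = (l - 4)*(l + 3)*(l^3 - 11*l^2 + 40*l - 48) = (l - 4)*(l - 3)*(l + 3)*(l^2 - 8*l + 16) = (l - 4)^2*(l - 3)*(l + 3)*(l - 4)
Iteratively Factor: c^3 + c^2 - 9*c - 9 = (c - 3)*(c^2 + 4*c + 3) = (c - 3)*(c + 3)*(c + 1)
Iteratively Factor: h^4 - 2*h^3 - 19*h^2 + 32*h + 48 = (h - 3)*(h^3 + h^2 - 16*h - 16) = (h - 3)*(h + 4)*(h^2 - 3*h - 4) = (h - 4)*(h - 3)*(h + 4)*(h + 1)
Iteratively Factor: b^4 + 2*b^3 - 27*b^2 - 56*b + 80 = (b - 1)*(b^3 + 3*b^2 - 24*b - 80) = (b - 5)*(b - 1)*(b^2 + 8*b + 16) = (b - 5)*(b - 1)*(b + 4)*(b + 4)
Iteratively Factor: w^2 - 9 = (w + 3)*(w - 3)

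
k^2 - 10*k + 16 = (k - 8)*(k - 2)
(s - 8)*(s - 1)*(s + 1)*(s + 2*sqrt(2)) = s^4 - 8*s^3 + 2*sqrt(2)*s^3 - 16*sqrt(2)*s^2 - s^2 - 2*sqrt(2)*s + 8*s + 16*sqrt(2)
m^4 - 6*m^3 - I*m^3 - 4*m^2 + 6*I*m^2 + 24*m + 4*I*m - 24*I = (m - 6)*(m - 2)*(m + 2)*(m - I)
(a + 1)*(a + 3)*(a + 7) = a^3 + 11*a^2 + 31*a + 21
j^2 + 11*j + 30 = (j + 5)*(j + 6)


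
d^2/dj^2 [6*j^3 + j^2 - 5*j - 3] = 36*j + 2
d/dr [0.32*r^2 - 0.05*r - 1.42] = 0.64*r - 0.05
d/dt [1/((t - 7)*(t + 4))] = (3 - 2*t)/(t^4 - 6*t^3 - 47*t^2 + 168*t + 784)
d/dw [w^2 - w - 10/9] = 2*w - 1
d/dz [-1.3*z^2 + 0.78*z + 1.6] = 0.78 - 2.6*z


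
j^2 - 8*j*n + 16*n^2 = (j - 4*n)^2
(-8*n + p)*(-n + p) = 8*n^2 - 9*n*p + p^2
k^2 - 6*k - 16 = (k - 8)*(k + 2)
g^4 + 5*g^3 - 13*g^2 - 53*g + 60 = (g - 3)*(g - 1)*(g + 4)*(g + 5)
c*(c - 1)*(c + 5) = c^3 + 4*c^2 - 5*c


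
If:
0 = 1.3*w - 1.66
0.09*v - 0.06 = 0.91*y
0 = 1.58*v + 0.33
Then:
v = -0.21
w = 1.28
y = -0.09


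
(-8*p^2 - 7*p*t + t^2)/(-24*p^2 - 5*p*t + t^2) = (p + t)/(3*p + t)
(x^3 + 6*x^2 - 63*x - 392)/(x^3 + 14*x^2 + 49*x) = (x - 8)/x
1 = 1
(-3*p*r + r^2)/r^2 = (-3*p + r)/r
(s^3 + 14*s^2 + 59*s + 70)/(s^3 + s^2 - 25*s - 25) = (s^2 + 9*s + 14)/(s^2 - 4*s - 5)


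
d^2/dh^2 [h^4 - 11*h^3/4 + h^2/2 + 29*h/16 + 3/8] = 12*h^2 - 33*h/2 + 1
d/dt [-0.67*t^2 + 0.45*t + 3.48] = 0.45 - 1.34*t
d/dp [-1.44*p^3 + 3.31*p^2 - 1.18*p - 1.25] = -4.32*p^2 + 6.62*p - 1.18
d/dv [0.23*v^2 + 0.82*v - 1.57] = 0.46*v + 0.82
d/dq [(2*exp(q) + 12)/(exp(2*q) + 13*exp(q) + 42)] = -2*exp(q)/(exp(2*q) + 14*exp(q) + 49)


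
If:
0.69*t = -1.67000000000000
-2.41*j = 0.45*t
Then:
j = 0.45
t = -2.42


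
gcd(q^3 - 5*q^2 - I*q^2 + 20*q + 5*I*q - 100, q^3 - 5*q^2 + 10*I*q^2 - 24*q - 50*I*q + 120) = q^2 + q*(-5 + 4*I) - 20*I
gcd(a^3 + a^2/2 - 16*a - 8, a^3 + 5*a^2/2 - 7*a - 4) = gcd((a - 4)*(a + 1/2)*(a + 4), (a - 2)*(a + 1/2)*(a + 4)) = a^2 + 9*a/2 + 2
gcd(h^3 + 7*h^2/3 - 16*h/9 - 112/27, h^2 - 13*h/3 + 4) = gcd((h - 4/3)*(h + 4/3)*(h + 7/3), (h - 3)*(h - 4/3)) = h - 4/3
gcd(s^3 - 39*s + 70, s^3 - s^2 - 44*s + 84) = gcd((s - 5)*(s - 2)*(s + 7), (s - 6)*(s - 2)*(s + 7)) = s^2 + 5*s - 14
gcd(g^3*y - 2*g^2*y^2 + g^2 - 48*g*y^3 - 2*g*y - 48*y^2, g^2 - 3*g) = 1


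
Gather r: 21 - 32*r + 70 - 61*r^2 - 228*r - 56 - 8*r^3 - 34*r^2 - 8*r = -8*r^3 - 95*r^2 - 268*r + 35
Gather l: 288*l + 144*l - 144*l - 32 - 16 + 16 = 288*l - 32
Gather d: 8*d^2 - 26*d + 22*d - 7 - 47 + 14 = 8*d^2 - 4*d - 40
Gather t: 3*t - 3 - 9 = 3*t - 12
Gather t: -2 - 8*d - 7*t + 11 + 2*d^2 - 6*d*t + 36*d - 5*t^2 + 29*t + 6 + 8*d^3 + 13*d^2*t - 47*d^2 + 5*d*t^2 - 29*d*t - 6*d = 8*d^3 - 45*d^2 + 22*d + t^2*(5*d - 5) + t*(13*d^2 - 35*d + 22) + 15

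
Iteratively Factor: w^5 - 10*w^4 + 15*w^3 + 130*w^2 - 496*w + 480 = (w - 4)*(w^4 - 6*w^3 - 9*w^2 + 94*w - 120) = (w - 4)*(w + 4)*(w^3 - 10*w^2 + 31*w - 30) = (w - 4)*(w - 2)*(w + 4)*(w^2 - 8*w + 15) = (w - 5)*(w - 4)*(w - 2)*(w + 4)*(w - 3)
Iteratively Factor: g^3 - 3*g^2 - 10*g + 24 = (g - 4)*(g^2 + g - 6) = (g - 4)*(g + 3)*(g - 2)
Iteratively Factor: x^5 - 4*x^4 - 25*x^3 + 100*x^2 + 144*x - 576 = (x - 3)*(x^4 - x^3 - 28*x^2 + 16*x + 192) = (x - 4)*(x - 3)*(x^3 + 3*x^2 - 16*x - 48) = (x - 4)*(x - 3)*(x + 3)*(x^2 - 16) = (x - 4)^2*(x - 3)*(x + 3)*(x + 4)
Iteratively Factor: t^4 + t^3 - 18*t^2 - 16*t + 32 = (t - 1)*(t^3 + 2*t^2 - 16*t - 32) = (t - 4)*(t - 1)*(t^2 + 6*t + 8) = (t - 4)*(t - 1)*(t + 4)*(t + 2)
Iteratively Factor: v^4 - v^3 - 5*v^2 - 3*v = (v + 1)*(v^3 - 2*v^2 - 3*v) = (v - 3)*(v + 1)*(v^2 + v) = v*(v - 3)*(v + 1)*(v + 1)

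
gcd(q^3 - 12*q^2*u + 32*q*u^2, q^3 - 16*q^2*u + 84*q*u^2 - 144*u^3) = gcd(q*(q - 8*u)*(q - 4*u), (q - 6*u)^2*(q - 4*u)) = q - 4*u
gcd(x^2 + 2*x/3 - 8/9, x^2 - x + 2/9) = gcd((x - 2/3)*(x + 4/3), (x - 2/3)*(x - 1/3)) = x - 2/3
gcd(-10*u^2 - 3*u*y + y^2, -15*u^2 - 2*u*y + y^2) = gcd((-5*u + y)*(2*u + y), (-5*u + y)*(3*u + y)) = -5*u + y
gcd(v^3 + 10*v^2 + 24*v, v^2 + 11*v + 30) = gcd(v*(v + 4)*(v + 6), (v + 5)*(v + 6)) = v + 6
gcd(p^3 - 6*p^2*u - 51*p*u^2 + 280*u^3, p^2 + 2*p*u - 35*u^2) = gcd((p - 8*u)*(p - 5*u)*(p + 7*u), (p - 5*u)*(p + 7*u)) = p^2 + 2*p*u - 35*u^2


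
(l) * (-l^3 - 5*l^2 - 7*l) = -l^4 - 5*l^3 - 7*l^2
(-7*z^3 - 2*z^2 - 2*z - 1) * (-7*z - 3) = 49*z^4 + 35*z^3 + 20*z^2 + 13*z + 3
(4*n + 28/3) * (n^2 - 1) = 4*n^3 + 28*n^2/3 - 4*n - 28/3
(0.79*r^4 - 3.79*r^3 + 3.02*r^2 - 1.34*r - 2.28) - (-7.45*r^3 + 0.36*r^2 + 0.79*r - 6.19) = 0.79*r^4 + 3.66*r^3 + 2.66*r^2 - 2.13*r + 3.91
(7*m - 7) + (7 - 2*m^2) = -2*m^2 + 7*m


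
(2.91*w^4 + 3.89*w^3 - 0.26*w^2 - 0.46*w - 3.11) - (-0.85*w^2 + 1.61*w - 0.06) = 2.91*w^4 + 3.89*w^3 + 0.59*w^2 - 2.07*w - 3.05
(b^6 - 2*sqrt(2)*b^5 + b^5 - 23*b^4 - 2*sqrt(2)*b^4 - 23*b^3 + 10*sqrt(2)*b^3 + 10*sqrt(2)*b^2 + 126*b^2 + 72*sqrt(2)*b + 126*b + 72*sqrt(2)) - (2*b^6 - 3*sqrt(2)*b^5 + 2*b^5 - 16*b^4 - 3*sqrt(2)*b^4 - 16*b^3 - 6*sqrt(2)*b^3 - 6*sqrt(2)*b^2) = -b^6 - b^5 + sqrt(2)*b^5 - 7*b^4 + sqrt(2)*b^4 - 7*b^3 + 16*sqrt(2)*b^3 + 16*sqrt(2)*b^2 + 126*b^2 + 72*sqrt(2)*b + 126*b + 72*sqrt(2)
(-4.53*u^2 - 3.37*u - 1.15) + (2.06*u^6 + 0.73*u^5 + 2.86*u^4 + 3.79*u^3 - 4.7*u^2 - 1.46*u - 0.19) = 2.06*u^6 + 0.73*u^5 + 2.86*u^4 + 3.79*u^3 - 9.23*u^2 - 4.83*u - 1.34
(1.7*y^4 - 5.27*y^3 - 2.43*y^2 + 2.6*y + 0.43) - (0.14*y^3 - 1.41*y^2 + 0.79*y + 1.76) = 1.7*y^4 - 5.41*y^3 - 1.02*y^2 + 1.81*y - 1.33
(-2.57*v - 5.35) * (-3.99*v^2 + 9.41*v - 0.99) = 10.2543*v^3 - 2.8372*v^2 - 47.7992*v + 5.2965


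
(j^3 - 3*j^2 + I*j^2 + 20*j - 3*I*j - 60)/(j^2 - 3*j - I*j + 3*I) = (j^2 + I*j + 20)/(j - I)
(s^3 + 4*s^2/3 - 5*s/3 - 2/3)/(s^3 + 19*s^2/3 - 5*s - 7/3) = (s + 2)/(s + 7)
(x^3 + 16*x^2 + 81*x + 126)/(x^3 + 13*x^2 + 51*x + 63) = (x + 6)/(x + 3)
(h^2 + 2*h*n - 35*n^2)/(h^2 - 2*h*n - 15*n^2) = (h + 7*n)/(h + 3*n)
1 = 1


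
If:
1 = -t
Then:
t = -1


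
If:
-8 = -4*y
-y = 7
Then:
No Solution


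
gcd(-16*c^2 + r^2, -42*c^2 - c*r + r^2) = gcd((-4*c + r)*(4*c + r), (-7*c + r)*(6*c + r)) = 1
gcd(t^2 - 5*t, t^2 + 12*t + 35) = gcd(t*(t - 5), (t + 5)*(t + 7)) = 1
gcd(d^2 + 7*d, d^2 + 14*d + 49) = d + 7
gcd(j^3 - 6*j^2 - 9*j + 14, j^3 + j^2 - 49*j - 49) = j - 7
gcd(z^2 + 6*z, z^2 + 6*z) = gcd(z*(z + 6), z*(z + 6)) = z^2 + 6*z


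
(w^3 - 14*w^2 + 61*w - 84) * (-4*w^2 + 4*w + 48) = -4*w^5 + 60*w^4 - 252*w^3 - 92*w^2 + 2592*w - 4032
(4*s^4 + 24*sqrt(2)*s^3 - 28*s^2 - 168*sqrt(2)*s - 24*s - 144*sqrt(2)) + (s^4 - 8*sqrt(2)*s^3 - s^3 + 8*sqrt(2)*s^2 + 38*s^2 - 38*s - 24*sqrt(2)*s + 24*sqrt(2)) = 5*s^4 - s^3 + 16*sqrt(2)*s^3 + 10*s^2 + 8*sqrt(2)*s^2 - 192*sqrt(2)*s - 62*s - 120*sqrt(2)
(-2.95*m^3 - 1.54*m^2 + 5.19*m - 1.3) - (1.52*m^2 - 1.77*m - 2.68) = -2.95*m^3 - 3.06*m^2 + 6.96*m + 1.38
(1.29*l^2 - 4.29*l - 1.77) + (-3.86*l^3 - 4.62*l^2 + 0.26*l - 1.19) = -3.86*l^3 - 3.33*l^2 - 4.03*l - 2.96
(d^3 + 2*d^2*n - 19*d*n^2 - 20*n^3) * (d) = d^4 + 2*d^3*n - 19*d^2*n^2 - 20*d*n^3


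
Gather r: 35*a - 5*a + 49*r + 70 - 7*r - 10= 30*a + 42*r + 60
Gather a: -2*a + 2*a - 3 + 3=0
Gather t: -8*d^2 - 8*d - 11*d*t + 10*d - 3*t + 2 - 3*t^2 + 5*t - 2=-8*d^2 + 2*d - 3*t^2 + t*(2 - 11*d)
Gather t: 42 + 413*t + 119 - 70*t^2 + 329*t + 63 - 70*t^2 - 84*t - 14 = -140*t^2 + 658*t + 210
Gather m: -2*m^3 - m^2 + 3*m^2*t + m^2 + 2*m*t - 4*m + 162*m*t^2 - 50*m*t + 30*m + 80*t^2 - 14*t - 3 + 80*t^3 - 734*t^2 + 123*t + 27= -2*m^3 + 3*m^2*t + m*(162*t^2 - 48*t + 26) + 80*t^3 - 654*t^2 + 109*t + 24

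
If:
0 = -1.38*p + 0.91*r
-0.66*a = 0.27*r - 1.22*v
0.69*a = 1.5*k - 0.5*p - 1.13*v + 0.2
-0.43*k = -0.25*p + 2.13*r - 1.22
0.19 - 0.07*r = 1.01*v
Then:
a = 0.03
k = 0.12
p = 0.39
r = 0.59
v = 0.15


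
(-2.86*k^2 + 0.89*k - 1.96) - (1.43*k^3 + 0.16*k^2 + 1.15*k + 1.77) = -1.43*k^3 - 3.02*k^2 - 0.26*k - 3.73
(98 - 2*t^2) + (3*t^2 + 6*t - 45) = t^2 + 6*t + 53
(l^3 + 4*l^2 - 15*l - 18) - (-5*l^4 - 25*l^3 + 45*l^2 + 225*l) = 5*l^4 + 26*l^3 - 41*l^2 - 240*l - 18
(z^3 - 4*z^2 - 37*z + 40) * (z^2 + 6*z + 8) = z^5 + 2*z^4 - 53*z^3 - 214*z^2 - 56*z + 320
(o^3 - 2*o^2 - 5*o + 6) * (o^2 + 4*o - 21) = o^5 + 2*o^4 - 34*o^3 + 28*o^2 + 129*o - 126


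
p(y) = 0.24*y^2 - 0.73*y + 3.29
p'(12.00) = 5.03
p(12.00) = 29.09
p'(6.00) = 2.15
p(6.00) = 7.55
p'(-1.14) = -1.28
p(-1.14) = 4.43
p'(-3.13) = -2.23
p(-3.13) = 7.93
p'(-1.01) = -1.21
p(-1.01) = 4.27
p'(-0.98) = -1.20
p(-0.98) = 4.24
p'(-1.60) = -1.50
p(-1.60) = 5.07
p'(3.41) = 0.91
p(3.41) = 3.59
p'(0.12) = -0.67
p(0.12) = 3.21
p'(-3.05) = -2.19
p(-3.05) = 7.75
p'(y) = 0.48*y - 0.73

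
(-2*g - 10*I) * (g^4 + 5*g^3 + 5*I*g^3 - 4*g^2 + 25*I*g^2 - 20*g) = -2*g^5 - 10*g^4 - 20*I*g^4 + 58*g^3 - 100*I*g^3 + 290*g^2 + 40*I*g^2 + 200*I*g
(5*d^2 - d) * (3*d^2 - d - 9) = 15*d^4 - 8*d^3 - 44*d^2 + 9*d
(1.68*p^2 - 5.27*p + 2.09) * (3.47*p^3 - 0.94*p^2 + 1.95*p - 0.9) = 5.8296*p^5 - 19.8661*p^4 + 15.4821*p^3 - 13.7531*p^2 + 8.8185*p - 1.881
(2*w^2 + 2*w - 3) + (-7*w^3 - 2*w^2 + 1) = -7*w^3 + 2*w - 2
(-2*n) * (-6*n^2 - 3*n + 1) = 12*n^3 + 6*n^2 - 2*n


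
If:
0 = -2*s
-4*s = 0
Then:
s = 0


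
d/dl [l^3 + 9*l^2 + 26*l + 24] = 3*l^2 + 18*l + 26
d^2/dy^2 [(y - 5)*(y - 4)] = 2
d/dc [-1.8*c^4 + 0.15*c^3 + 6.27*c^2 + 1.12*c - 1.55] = -7.2*c^3 + 0.45*c^2 + 12.54*c + 1.12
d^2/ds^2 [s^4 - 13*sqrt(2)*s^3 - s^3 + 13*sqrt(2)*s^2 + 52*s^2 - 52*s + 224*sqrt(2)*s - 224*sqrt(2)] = 12*s^2 - 78*sqrt(2)*s - 6*s + 26*sqrt(2) + 104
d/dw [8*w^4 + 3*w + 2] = 32*w^3 + 3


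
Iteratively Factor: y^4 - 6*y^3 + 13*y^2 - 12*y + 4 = (y - 2)*(y^3 - 4*y^2 + 5*y - 2) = (y - 2)*(y - 1)*(y^2 - 3*y + 2) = (y - 2)^2*(y - 1)*(y - 1)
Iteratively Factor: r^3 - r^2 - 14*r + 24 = (r + 4)*(r^2 - 5*r + 6) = (r - 2)*(r + 4)*(r - 3)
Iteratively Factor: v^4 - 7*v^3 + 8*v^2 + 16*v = (v)*(v^3 - 7*v^2 + 8*v + 16) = v*(v - 4)*(v^2 - 3*v - 4) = v*(v - 4)^2*(v + 1)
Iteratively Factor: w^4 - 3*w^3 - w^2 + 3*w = (w - 1)*(w^3 - 2*w^2 - 3*w) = (w - 3)*(w - 1)*(w^2 + w) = w*(w - 3)*(w - 1)*(w + 1)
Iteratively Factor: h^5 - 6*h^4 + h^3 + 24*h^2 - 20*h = (h - 1)*(h^4 - 5*h^3 - 4*h^2 + 20*h) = (h - 5)*(h - 1)*(h^3 - 4*h) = h*(h - 5)*(h - 1)*(h^2 - 4) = h*(h - 5)*(h - 2)*(h - 1)*(h + 2)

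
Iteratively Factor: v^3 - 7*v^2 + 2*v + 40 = (v + 2)*(v^2 - 9*v + 20) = (v - 4)*(v + 2)*(v - 5)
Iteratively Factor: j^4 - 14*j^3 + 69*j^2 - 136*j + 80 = (j - 1)*(j^3 - 13*j^2 + 56*j - 80) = (j - 4)*(j - 1)*(j^2 - 9*j + 20) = (j - 4)^2*(j - 1)*(j - 5)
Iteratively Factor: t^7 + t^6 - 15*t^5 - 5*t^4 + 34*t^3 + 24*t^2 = (t)*(t^6 + t^5 - 15*t^4 - 5*t^3 + 34*t^2 + 24*t) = t*(t - 2)*(t^5 + 3*t^4 - 9*t^3 - 23*t^2 - 12*t) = t^2*(t - 2)*(t^4 + 3*t^3 - 9*t^2 - 23*t - 12) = t^2*(t - 2)*(t + 4)*(t^3 - t^2 - 5*t - 3) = t^2*(t - 3)*(t - 2)*(t + 4)*(t^2 + 2*t + 1) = t^2*(t - 3)*(t - 2)*(t + 1)*(t + 4)*(t + 1)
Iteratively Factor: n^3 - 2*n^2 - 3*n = (n)*(n^2 - 2*n - 3) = n*(n + 1)*(n - 3)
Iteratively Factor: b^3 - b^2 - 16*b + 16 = (b - 1)*(b^2 - 16) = (b - 1)*(b + 4)*(b - 4)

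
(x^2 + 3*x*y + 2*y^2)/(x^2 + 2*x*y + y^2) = (x + 2*y)/(x + y)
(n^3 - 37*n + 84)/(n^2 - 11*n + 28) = (n^2 + 4*n - 21)/(n - 7)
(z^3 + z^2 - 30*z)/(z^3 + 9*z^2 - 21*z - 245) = z*(z + 6)/(z^2 + 14*z + 49)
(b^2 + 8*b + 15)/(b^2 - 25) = (b + 3)/(b - 5)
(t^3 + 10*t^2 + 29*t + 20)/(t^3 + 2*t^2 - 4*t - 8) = (t^3 + 10*t^2 + 29*t + 20)/(t^3 + 2*t^2 - 4*t - 8)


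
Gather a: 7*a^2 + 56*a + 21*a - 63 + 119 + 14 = 7*a^2 + 77*a + 70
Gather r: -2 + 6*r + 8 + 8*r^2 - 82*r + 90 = 8*r^2 - 76*r + 96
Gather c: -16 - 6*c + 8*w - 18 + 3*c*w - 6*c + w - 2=c*(3*w - 12) + 9*w - 36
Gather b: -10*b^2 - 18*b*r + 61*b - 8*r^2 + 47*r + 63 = -10*b^2 + b*(61 - 18*r) - 8*r^2 + 47*r + 63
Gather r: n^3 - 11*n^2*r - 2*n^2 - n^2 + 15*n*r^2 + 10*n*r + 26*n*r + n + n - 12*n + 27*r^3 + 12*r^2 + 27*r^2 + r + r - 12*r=n^3 - 3*n^2 - 10*n + 27*r^3 + r^2*(15*n + 39) + r*(-11*n^2 + 36*n - 10)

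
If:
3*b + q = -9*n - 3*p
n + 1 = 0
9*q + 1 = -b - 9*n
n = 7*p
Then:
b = 269/91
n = -1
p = -1/7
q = 51/91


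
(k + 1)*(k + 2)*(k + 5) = k^3 + 8*k^2 + 17*k + 10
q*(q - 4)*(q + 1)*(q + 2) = q^4 - q^3 - 10*q^2 - 8*q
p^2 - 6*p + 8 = (p - 4)*(p - 2)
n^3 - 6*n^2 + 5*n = n*(n - 5)*(n - 1)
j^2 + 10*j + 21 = (j + 3)*(j + 7)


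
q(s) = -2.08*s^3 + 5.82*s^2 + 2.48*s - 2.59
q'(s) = -6.24*s^2 + 11.64*s + 2.48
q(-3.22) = 119.21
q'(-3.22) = -99.70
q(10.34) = -1654.15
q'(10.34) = -544.32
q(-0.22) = -2.83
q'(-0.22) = -0.38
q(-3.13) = 110.45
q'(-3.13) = -95.09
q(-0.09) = -2.76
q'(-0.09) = 1.38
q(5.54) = -163.89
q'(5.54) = -124.55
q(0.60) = 0.54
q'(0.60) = 7.22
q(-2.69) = 73.34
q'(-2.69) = -73.98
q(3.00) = 1.07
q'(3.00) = -18.76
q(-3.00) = 98.51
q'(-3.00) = -88.60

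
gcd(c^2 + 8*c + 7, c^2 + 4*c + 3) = c + 1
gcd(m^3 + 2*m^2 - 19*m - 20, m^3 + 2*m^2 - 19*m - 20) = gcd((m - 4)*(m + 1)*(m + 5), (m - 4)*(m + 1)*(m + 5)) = m^3 + 2*m^2 - 19*m - 20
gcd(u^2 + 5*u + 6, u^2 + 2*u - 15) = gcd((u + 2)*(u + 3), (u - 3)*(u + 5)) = 1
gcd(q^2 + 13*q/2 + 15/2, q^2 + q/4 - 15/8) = q + 3/2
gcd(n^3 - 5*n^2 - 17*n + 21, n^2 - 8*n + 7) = n^2 - 8*n + 7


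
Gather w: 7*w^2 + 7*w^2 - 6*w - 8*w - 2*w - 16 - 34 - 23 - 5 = 14*w^2 - 16*w - 78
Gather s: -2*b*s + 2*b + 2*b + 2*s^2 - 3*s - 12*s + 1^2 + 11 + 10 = 4*b + 2*s^2 + s*(-2*b - 15) + 22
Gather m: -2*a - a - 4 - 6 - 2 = -3*a - 12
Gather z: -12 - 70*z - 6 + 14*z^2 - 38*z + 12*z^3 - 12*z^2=12*z^3 + 2*z^2 - 108*z - 18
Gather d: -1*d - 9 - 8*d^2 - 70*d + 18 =-8*d^2 - 71*d + 9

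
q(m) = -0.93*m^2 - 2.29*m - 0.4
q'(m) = -1.86*m - 2.29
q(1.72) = -7.09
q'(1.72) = -5.49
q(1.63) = -6.60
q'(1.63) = -5.32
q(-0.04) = -0.31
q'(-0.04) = -2.22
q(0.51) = -1.81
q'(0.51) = -3.24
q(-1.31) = 1.00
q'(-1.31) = 0.15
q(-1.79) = 0.72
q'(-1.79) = 1.04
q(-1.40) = 0.98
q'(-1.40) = 0.31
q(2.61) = -12.71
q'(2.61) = -7.14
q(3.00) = -15.64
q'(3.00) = -7.87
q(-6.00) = -20.14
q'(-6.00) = 8.87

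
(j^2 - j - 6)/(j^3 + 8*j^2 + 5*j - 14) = (j - 3)/(j^2 + 6*j - 7)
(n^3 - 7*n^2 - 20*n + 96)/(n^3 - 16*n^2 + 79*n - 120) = (n + 4)/(n - 5)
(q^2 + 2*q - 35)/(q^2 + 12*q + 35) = (q - 5)/(q + 5)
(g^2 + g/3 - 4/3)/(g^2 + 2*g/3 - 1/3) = (3*g^2 + g - 4)/(3*g^2 + 2*g - 1)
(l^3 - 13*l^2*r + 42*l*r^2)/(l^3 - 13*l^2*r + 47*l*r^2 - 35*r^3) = l*(l - 6*r)/(l^2 - 6*l*r + 5*r^2)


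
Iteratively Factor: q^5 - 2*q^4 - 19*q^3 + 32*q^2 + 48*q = (q - 3)*(q^4 + q^3 - 16*q^2 - 16*q) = (q - 3)*(q + 4)*(q^3 - 3*q^2 - 4*q) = (q - 3)*(q + 1)*(q + 4)*(q^2 - 4*q) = q*(q - 3)*(q + 1)*(q + 4)*(q - 4)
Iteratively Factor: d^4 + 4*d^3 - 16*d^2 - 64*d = (d + 4)*(d^3 - 16*d) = (d - 4)*(d + 4)*(d^2 + 4*d) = (d - 4)*(d + 4)^2*(d)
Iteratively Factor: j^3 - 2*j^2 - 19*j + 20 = (j - 5)*(j^2 + 3*j - 4) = (j - 5)*(j + 4)*(j - 1)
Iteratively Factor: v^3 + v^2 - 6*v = (v)*(v^2 + v - 6) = v*(v - 2)*(v + 3)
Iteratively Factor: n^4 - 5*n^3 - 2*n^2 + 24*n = (n)*(n^3 - 5*n^2 - 2*n + 24) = n*(n - 3)*(n^2 - 2*n - 8) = n*(n - 4)*(n - 3)*(n + 2)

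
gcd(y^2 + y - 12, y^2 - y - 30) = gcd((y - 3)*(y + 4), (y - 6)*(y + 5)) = 1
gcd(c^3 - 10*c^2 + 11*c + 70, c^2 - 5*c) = c - 5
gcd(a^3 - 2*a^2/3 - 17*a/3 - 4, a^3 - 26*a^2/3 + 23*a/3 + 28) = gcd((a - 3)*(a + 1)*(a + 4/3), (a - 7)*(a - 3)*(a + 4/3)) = a^2 - 5*a/3 - 4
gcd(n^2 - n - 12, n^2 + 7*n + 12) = n + 3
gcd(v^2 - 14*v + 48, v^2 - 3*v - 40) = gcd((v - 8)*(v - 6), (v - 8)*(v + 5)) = v - 8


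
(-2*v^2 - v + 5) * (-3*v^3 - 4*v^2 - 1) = 6*v^5 + 11*v^4 - 11*v^3 - 18*v^2 + v - 5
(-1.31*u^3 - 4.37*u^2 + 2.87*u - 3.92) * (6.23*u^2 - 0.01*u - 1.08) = -8.1613*u^5 - 27.212*u^4 + 19.3386*u^3 - 19.7307*u^2 - 3.0604*u + 4.2336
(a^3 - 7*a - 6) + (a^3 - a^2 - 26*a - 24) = 2*a^3 - a^2 - 33*a - 30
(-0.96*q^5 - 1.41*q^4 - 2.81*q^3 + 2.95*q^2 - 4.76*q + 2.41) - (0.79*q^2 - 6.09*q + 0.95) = -0.96*q^5 - 1.41*q^4 - 2.81*q^3 + 2.16*q^2 + 1.33*q + 1.46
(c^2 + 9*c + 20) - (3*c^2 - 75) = -2*c^2 + 9*c + 95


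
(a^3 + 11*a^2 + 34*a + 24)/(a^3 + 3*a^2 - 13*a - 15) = (a^2 + 10*a + 24)/(a^2 + 2*a - 15)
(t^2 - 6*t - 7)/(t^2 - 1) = (t - 7)/(t - 1)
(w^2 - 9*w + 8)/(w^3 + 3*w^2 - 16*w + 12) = (w - 8)/(w^2 + 4*w - 12)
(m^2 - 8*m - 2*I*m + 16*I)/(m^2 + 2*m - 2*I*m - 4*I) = (m - 8)/(m + 2)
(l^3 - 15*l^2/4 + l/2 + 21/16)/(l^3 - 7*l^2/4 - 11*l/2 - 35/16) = (4*l - 3)/(4*l + 5)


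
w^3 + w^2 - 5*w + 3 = (w - 1)^2*(w + 3)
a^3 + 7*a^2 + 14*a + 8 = (a + 1)*(a + 2)*(a + 4)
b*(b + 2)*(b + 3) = b^3 + 5*b^2 + 6*b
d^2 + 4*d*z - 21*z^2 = (d - 3*z)*(d + 7*z)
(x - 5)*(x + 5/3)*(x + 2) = x^3 - 4*x^2/3 - 15*x - 50/3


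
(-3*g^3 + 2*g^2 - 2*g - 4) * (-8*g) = 24*g^4 - 16*g^3 + 16*g^2 + 32*g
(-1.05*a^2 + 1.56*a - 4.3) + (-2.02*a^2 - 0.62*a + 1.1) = -3.07*a^2 + 0.94*a - 3.2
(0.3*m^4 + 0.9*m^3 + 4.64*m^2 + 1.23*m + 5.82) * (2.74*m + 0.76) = 0.822*m^5 + 2.694*m^4 + 13.3976*m^3 + 6.8966*m^2 + 16.8816*m + 4.4232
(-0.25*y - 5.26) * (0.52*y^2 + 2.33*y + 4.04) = -0.13*y^3 - 3.3177*y^2 - 13.2658*y - 21.2504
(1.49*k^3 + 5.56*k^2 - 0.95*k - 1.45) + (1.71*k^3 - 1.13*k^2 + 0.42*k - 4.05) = 3.2*k^3 + 4.43*k^2 - 0.53*k - 5.5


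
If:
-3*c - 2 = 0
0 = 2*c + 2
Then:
No Solution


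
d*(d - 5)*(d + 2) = d^3 - 3*d^2 - 10*d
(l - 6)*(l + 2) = l^2 - 4*l - 12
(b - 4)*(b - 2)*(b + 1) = b^3 - 5*b^2 + 2*b + 8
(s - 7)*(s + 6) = s^2 - s - 42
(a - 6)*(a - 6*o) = a^2 - 6*a*o - 6*a + 36*o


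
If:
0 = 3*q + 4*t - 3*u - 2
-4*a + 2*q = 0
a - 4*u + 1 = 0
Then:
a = 4*u - 1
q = 8*u - 2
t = 2 - 21*u/4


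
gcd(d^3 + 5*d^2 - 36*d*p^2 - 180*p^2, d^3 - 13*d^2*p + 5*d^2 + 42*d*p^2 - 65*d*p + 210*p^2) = -d^2 + 6*d*p - 5*d + 30*p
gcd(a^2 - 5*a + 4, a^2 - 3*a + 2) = a - 1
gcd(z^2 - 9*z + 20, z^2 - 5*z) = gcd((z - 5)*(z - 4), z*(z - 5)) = z - 5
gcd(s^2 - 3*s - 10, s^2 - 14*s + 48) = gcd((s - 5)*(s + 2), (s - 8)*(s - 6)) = 1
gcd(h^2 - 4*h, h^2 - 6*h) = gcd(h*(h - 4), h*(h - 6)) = h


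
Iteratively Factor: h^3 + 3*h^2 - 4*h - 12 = (h + 2)*(h^2 + h - 6) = (h - 2)*(h + 2)*(h + 3)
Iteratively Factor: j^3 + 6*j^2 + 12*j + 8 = (j + 2)*(j^2 + 4*j + 4) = (j + 2)^2*(j + 2)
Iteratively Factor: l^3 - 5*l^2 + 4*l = (l - 1)*(l^2 - 4*l) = l*(l - 1)*(l - 4)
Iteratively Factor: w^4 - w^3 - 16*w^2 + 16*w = (w - 4)*(w^3 + 3*w^2 - 4*w) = (w - 4)*(w - 1)*(w^2 + 4*w) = w*(w - 4)*(w - 1)*(w + 4)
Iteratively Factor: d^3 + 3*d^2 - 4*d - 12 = (d + 3)*(d^2 - 4) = (d + 2)*(d + 3)*(d - 2)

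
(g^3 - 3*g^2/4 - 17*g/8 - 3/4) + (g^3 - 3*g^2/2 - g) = 2*g^3 - 9*g^2/4 - 25*g/8 - 3/4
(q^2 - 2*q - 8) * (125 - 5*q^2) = -5*q^4 + 10*q^3 + 165*q^2 - 250*q - 1000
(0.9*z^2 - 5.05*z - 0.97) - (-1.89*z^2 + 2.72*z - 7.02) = 2.79*z^2 - 7.77*z + 6.05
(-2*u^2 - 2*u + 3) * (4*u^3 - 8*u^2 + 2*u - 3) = -8*u^5 + 8*u^4 + 24*u^3 - 22*u^2 + 12*u - 9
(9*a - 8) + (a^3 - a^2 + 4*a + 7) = a^3 - a^2 + 13*a - 1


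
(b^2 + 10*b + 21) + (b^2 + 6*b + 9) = 2*b^2 + 16*b + 30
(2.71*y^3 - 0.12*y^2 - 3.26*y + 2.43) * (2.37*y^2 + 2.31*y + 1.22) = 6.4227*y^5 + 5.9757*y^4 - 4.6972*y^3 - 1.9179*y^2 + 1.6361*y + 2.9646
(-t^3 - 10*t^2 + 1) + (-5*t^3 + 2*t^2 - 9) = -6*t^3 - 8*t^2 - 8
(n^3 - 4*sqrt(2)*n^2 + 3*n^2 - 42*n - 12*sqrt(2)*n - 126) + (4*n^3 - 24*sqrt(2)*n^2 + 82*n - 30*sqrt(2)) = 5*n^3 - 28*sqrt(2)*n^2 + 3*n^2 - 12*sqrt(2)*n + 40*n - 126 - 30*sqrt(2)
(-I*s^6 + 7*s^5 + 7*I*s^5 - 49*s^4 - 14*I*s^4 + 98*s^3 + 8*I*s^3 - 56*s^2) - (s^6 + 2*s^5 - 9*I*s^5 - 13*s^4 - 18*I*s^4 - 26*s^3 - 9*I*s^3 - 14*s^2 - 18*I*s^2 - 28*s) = -s^6 - I*s^6 + 5*s^5 + 16*I*s^5 - 36*s^4 + 4*I*s^4 + 124*s^3 + 17*I*s^3 - 42*s^2 + 18*I*s^2 + 28*s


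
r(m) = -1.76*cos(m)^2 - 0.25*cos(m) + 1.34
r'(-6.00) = 1.01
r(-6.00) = -0.52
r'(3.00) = -0.46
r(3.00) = -0.14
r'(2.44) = -1.57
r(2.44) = 0.50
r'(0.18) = 0.66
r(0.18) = -0.61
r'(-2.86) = 0.87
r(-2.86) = -0.04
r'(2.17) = -1.43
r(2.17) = 0.92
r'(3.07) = -0.23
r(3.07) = -0.16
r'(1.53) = 0.39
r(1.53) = 1.33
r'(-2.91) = 0.73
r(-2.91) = -0.08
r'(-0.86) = -1.93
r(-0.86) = 0.43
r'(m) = 3.52*sin(m)*cos(m) + 0.25*sin(m) = (3.52*cos(m) + 0.25)*sin(m)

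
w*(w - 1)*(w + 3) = w^3 + 2*w^2 - 3*w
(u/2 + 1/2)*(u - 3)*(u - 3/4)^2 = u^4/2 - 7*u^3/4 + 9*u^2/32 + 27*u/16 - 27/32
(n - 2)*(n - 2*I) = n^2 - 2*n - 2*I*n + 4*I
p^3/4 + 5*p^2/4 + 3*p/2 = p*(p/4 + 1/2)*(p + 3)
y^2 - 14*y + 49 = (y - 7)^2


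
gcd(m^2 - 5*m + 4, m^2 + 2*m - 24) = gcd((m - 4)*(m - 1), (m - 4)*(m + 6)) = m - 4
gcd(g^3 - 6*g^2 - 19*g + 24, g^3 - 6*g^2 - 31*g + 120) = g - 8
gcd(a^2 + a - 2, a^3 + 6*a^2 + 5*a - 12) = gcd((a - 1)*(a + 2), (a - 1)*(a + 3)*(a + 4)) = a - 1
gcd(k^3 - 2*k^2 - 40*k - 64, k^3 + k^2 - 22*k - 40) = k^2 + 6*k + 8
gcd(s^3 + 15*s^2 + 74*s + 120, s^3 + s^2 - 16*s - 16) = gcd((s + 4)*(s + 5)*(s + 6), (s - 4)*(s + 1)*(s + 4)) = s + 4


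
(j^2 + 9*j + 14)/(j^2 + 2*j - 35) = (j + 2)/(j - 5)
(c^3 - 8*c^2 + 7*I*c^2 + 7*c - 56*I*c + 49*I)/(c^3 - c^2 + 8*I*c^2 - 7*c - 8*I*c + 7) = (c - 7)/(c + I)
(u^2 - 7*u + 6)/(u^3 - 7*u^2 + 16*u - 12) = (u^2 - 7*u + 6)/(u^3 - 7*u^2 + 16*u - 12)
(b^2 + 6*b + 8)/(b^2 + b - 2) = (b + 4)/(b - 1)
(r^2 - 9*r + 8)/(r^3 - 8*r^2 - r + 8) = 1/(r + 1)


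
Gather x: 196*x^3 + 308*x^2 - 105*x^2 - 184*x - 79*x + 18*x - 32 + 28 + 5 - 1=196*x^3 + 203*x^2 - 245*x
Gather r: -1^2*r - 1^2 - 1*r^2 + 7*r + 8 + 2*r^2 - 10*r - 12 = r^2 - 4*r - 5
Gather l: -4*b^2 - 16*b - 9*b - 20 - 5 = -4*b^2 - 25*b - 25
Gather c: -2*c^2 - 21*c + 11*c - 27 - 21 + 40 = -2*c^2 - 10*c - 8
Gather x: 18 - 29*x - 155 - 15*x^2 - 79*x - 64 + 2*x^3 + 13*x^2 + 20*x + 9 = 2*x^3 - 2*x^2 - 88*x - 192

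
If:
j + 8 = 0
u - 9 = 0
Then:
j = -8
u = 9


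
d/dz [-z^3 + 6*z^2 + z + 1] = -3*z^2 + 12*z + 1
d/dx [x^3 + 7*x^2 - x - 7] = 3*x^2 + 14*x - 1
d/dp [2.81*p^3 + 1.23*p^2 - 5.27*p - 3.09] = 8.43*p^2 + 2.46*p - 5.27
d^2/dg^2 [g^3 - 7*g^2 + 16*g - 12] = 6*g - 14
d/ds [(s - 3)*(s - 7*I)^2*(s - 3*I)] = 4*s^3 + s^2*(-9 - 51*I) + s*(-182 + 102*I) + 273 + 147*I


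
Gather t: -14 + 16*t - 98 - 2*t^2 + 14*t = -2*t^2 + 30*t - 112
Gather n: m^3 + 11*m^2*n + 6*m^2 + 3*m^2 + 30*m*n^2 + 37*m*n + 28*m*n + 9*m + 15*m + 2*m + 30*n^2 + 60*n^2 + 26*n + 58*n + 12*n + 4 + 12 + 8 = m^3 + 9*m^2 + 26*m + n^2*(30*m + 90) + n*(11*m^2 + 65*m + 96) + 24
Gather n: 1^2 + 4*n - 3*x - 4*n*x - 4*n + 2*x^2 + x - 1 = -4*n*x + 2*x^2 - 2*x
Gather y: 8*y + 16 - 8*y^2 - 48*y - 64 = -8*y^2 - 40*y - 48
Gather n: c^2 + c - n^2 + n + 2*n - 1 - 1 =c^2 + c - n^2 + 3*n - 2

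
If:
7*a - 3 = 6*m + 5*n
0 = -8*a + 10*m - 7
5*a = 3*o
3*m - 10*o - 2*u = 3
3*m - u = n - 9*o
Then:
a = -1197/7228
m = 2051/3614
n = -10935/7228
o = -1995/7228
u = 2643/3614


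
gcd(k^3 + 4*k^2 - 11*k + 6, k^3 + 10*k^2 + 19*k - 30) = k^2 + 5*k - 6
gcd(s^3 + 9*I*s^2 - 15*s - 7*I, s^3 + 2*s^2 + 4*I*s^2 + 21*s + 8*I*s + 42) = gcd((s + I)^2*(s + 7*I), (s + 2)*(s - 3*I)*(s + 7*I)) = s + 7*I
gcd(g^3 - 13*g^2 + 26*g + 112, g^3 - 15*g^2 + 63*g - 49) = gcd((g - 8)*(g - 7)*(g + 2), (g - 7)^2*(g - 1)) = g - 7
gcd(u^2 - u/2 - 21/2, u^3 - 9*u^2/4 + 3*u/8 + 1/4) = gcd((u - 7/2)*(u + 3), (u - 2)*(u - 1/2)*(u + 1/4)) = 1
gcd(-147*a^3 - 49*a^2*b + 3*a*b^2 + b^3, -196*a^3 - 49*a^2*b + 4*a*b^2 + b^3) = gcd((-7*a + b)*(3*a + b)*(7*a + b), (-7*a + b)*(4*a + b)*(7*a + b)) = 49*a^2 - b^2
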